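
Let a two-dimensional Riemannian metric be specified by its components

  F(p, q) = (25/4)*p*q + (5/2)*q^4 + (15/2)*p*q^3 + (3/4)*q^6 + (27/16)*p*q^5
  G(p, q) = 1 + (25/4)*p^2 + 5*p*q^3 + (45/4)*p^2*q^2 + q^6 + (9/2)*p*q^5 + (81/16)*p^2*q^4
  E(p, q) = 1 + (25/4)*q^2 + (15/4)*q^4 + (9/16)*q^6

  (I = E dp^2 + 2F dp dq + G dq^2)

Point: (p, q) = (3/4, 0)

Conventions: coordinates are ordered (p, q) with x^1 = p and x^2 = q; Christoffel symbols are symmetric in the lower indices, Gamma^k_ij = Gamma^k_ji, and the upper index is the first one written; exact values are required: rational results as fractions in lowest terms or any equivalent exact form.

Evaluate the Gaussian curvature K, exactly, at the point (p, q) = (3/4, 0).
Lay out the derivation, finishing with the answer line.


E = 1, F = 0, G = 289/64, EG - F^2 = 289/64 at the point
E_p = 0, E_q = 0, F_p = 0, F_q = 75/16, G_p = 75/8, G_q = 0
E_qq = 25/2, F_pq = 25/4, G_pp = 25/2
Evaluate Brioschi's two determinant matrices M1, M2 and divide by (EG - F^2)^2.
M1 = [[-E_qq/2 + F_pq - G_pp/2, E_p/2, F_p - E_q/2], [F_q - G_p/2, E, F], [G_q/2, F, G]] = [[-25/4, 0, 0], [0, 1, 0], [0, 0, 289/64]]; det M1 = -7225/256
M2 = [[0, E_q/2, G_p/2], [E_q/2, E, F], [G_p/2, F, G]] = [[0, 0, 75/16], [0, 1, 0], [75/16, 0, 289/64]]; det M2 = -5625/256
det M1 - det M2 = -25/4; K = -25/4 / (289/64)^2 = -25600/83521

Answer: K = -25600/83521


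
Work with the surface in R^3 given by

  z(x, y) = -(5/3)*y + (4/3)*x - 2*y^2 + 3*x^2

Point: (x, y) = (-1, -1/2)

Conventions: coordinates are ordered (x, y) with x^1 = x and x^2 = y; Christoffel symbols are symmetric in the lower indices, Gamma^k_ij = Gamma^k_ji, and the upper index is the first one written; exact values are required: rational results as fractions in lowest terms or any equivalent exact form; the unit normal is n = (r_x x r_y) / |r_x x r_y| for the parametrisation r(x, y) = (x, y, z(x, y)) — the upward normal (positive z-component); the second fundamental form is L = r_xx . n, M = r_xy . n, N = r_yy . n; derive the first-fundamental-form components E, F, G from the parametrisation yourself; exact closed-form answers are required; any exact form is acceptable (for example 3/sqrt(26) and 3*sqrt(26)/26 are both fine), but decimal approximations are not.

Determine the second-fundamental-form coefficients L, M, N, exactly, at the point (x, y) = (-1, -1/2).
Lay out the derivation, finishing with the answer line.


z_x = -14/3, z_y = 1/3, z_xx = 6, z_xy = 0, z_yy = -4
E = 205/9, F = -14/9, G = 10/9; answer radicand W^2 = 206/9
unnormalised second-form numerators: l = 6, m = 0, n = -4; L = l/sqrt(206/9), and similarly M = m/sqrt(W^2), N = n/sqrt(W^2)

Answer: L = 9*sqrt(206)/103, M = 0, N = -6*sqrt(206)/103


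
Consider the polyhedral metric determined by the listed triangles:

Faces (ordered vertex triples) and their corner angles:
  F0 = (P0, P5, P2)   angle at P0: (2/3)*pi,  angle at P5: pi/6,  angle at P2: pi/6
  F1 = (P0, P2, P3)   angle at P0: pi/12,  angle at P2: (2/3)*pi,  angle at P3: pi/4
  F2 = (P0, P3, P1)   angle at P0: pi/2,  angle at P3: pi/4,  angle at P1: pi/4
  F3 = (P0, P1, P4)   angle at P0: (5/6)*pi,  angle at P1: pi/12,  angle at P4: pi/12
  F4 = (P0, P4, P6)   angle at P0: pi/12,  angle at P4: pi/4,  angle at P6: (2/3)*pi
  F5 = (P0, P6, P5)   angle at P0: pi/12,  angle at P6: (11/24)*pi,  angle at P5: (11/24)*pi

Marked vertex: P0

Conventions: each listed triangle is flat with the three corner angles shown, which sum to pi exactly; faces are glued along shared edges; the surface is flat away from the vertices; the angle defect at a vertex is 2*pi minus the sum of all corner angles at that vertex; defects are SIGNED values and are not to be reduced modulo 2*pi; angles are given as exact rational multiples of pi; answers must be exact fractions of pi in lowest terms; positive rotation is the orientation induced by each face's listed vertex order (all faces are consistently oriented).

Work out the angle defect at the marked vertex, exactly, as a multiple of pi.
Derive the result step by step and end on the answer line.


Sum of corner angles at P0: (9/4)*pi
defect = 2*pi - (9/4)*pi

Answer: defect(P0) = -pi/4


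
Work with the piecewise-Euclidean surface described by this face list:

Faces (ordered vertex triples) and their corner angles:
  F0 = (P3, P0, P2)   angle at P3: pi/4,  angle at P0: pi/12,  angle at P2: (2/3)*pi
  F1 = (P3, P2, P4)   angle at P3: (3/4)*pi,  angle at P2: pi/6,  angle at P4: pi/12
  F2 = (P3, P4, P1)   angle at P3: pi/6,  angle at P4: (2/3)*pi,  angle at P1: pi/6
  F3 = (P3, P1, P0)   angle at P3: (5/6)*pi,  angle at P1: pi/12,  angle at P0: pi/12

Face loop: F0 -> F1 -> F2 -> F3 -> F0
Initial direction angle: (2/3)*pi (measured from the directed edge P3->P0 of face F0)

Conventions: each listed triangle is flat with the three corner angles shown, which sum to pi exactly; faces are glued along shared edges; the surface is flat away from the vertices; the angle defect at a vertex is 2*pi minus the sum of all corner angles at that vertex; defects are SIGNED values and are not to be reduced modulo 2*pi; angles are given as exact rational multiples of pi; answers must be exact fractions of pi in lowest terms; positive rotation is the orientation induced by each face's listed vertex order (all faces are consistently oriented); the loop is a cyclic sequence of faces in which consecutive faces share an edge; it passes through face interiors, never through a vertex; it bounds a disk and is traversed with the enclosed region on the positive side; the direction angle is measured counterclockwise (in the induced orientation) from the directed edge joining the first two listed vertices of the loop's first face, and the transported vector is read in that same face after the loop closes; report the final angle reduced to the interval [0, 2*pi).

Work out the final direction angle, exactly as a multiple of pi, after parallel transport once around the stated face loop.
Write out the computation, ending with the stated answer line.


enclosed vertex P3: corner angles sum to 2*pi, defect = 2*pi - 2*pi = 0
summing the enclosed defects onto the initial angle, mod 2*pi in the induced orientation:
final angle = (2/3)*pi + 0 = (2/3)*pi (mod 2*pi)

Answer: final direction angle = (2/3)*pi


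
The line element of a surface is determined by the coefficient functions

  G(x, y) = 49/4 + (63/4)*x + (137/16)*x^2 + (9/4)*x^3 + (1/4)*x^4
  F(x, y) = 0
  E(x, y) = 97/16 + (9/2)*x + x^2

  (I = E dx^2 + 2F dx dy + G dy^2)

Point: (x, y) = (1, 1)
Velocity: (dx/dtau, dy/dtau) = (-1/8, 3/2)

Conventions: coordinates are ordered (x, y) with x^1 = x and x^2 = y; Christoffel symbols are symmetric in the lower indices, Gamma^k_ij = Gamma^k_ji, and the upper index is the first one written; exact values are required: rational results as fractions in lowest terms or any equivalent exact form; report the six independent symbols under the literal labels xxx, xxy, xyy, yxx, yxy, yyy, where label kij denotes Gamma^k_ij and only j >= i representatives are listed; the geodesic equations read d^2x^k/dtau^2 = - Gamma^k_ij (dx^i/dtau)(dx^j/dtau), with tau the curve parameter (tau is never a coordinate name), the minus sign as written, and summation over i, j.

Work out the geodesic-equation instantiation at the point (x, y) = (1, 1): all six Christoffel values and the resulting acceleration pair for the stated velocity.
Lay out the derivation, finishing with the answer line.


E = 185/16, F = 0, G = 625/16 at the point
E_x = 13/2, E_y = 0, F_x = 0, F_y = 0, G_x = 325/8, G_y = 0
EG - F^2 = 115625/256;  g^inv = (256/115625) * [[625/16, 0], [0, 185/16]]
first-kind symbols [ij,l] = (1/2)(d_i g_jl + d_j g_il - d_l g_ij): [xx,x] = E_x/2 = 13/4, [xx,y] = F_x - E_y/2 = 0, [xy,x] = E_y/2 = 0, [xy,y] = G_x/2 = 325/16, [yy,x] = F_y - G_x/2 = -325/16, [yy,y] = G_y/2 = 0
Gamma^x_ij = (G*[ij,x] - F*[ij,y])/(EG - F^2), Gamma^y_ij = (E*[ij,y] - F*[ij,x])/(EG - F^2)
Gamma_xxx = 52/185, Gamma_xxy = 0, Gamma_xyy = -65/37, Gamma_yxx = 0, Gamma_yxy = 13/25, Gamma_yyy = 0
d^2x/dtau^2 = -(Gamma_xxx*(-1/8)^2 + 2*Gamma_xxy*(-1/8)*(3/2) + Gamma_xyy*(3/2)^2) = 11687/2960
d^2y/dtau^2 = -(Gamma_yxx*(-1/8)^2 + 2*Gamma_yxy*(-1/8)*(3/2) + Gamma_yyy*(3/2)^2) = 39/200

Answer: Gamma_xxx = 52/185, Gamma_xxy = 0, Gamma_xyy = -65/37, Gamma_yxx = 0, Gamma_yxy = 13/25, Gamma_yyy = 0; accelerations (d^2x/dtau^2, d^2y/dtau^2) = (11687/2960, 39/200)


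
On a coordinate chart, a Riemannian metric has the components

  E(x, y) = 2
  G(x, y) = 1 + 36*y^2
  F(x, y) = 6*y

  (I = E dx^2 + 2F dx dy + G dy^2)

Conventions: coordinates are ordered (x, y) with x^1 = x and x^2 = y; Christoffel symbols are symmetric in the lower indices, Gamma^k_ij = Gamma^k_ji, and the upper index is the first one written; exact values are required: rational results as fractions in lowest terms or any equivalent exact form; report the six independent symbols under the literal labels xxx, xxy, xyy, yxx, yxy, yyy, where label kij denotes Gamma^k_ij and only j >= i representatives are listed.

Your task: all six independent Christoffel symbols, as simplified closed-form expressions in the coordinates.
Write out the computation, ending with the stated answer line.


E = 2; F = 6*y; G = 1 + 36*y^2
Gamma^k_ij = (1/2) g^{kl} (d_i g_jl + d_j g_il - d_l g_ij), with g^inv = (1/(EG-F^2)) [[G, -F], [-F, E]]
first partials: E_x = 0, E_y = 0, F_x = 0, F_y = 6, G_x = 0, G_y = 72*y
D = EG - F^2 = 2 + 36*y^2
expanded: Gamma^x_xx = (G E_x - 2F F_x + F E_y)/(2D), Gamma^x_xy = (G E_y - F G_x)/(2D), Gamma^x_yy = (2G F_y - G G_x - F G_y)/(2D), Gamma^y_xx = (2E F_x - E E_y - F E_x)/(2D), Gamma^y_xy = (E G_x - F E_y)/(2D), Gamma^y_yy = (E G_y - 2F F_y + F G_x)/(2D); substitute and cancel common factors

Answer: Gamma_xxx = 0, Gamma_xxy = 0, Gamma_xyy = 3/(18*y^2 + 1), Gamma_yxx = 0, Gamma_yxy = 0, Gamma_yyy = 18*y/(18*y^2 + 1)


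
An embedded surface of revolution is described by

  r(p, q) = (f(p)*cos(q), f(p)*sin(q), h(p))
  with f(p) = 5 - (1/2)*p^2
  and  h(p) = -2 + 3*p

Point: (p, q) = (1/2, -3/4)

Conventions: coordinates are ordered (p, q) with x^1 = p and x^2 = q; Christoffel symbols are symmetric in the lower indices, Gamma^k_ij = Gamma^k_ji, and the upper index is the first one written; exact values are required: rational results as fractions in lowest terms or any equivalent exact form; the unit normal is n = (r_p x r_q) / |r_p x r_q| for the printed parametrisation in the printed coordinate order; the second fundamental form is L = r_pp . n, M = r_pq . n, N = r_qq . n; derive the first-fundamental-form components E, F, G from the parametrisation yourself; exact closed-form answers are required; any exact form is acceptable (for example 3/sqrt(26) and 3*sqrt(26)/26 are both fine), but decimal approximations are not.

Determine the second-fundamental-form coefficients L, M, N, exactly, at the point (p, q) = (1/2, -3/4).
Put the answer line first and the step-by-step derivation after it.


Answer: L = 6*sqrt(37)/37, M = 0, N = 117*sqrt(37)/148

f = 39/8, f' = -1/2, f'' = -1, h' = 3, h'' = 0
E = 37/4, F = 0, G = 1521/64; answer radicand W^2 = 37/4
unnormalised second-form numerators: l = 3, m = 0, n = 117/8; L = l/sqrt(37/4), and similarly M = m/sqrt(W^2), N = n/sqrt(W^2)


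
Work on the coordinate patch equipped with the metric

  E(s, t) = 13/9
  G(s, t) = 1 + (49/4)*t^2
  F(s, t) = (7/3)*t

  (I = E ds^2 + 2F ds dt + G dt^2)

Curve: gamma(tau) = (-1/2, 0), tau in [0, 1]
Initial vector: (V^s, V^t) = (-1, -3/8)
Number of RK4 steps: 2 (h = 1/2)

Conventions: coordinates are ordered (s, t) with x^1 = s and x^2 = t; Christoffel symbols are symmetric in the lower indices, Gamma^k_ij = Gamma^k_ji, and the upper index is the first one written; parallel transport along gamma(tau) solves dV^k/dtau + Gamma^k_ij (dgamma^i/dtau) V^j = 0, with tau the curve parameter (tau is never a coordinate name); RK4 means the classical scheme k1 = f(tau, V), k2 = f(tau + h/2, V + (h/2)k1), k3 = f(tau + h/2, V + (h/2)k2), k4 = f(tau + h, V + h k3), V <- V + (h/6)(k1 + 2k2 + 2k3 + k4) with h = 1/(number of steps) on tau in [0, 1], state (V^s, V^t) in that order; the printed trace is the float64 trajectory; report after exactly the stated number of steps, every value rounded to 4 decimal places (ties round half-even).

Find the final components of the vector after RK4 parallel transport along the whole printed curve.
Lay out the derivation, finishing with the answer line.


gamma'(tau) = (0, 0); f(tau, V)^k = -Gamma^k_ij(gamma(tau)) gamma'^i(tau) V^j; h = 1/2; intermediate values shown to 6 dp
curve data and Christoffel symbols at the stage parameters:
  tau = 0.000000: gamma = (-0.500000, 0.000000), gamma' = (0.000000, 0.000000); Gamma_sss = 0.000000, Gamma_sst = 0.000000, Gamma_stt = 1.615385, Gamma_tss = 0.000000, Gamma_tst = 0.000000, Gamma_ttt = 0.000000
  tau = 0.250000: gamma = (-0.500000, 0.000000), gamma' = (0.000000, 0.000000); Gamma_sss = 0.000000, Gamma_sst = 0.000000, Gamma_stt = 1.615385, Gamma_tss = 0.000000, Gamma_tst = 0.000000, Gamma_ttt = 0.000000
  tau = 0.500000: gamma = (-0.500000, 0.000000), gamma' = (0.000000, 0.000000); Gamma_sss = 0.000000, Gamma_sst = 0.000000, Gamma_stt = 1.615385, Gamma_tss = 0.000000, Gamma_tst = 0.000000, Gamma_ttt = 0.000000
  tau = 0.750000: gamma = (-0.500000, 0.000000), gamma' = (0.000000, 0.000000); Gamma_sss = 0.000000, Gamma_sst = 0.000000, Gamma_stt = 1.615385, Gamma_tss = 0.000000, Gamma_tst = 0.000000, Gamma_ttt = 0.000000
  tau = 1.000000: gamma = (-0.500000, 0.000000), gamma' = (0.000000, 0.000000); Gamma_sss = 0.000000, Gamma_sst = 0.000000, Gamma_stt = 1.615385, Gamma_tss = 0.000000, Gamma_tst = 0.000000, Gamma_ttt = 0.000000
step 0: V^s = -1.0000, V^t = -0.3750
step 1: k1 = (0.000000, 0.000000), k2 = (0.000000, 0.000000), k3 = (0.000000, 0.000000), k4 = (0.000000, 0.000000); V <- V + (h/6)(k1 + 2k2 + 2k3 + k4): V^s = -1.0000, V^t = -0.3750
step 2: k1 = (0.000000, 0.000000), k2 = (0.000000, 0.000000), k3 = (0.000000, 0.000000), k4 = (0.000000, 0.000000); V <- V + (h/6)(k1 + 2k2 + 2k3 + k4): V^s = -1.0000, V^t = -0.3750

Answer: V^s = -1.0000, V^t = -0.3750


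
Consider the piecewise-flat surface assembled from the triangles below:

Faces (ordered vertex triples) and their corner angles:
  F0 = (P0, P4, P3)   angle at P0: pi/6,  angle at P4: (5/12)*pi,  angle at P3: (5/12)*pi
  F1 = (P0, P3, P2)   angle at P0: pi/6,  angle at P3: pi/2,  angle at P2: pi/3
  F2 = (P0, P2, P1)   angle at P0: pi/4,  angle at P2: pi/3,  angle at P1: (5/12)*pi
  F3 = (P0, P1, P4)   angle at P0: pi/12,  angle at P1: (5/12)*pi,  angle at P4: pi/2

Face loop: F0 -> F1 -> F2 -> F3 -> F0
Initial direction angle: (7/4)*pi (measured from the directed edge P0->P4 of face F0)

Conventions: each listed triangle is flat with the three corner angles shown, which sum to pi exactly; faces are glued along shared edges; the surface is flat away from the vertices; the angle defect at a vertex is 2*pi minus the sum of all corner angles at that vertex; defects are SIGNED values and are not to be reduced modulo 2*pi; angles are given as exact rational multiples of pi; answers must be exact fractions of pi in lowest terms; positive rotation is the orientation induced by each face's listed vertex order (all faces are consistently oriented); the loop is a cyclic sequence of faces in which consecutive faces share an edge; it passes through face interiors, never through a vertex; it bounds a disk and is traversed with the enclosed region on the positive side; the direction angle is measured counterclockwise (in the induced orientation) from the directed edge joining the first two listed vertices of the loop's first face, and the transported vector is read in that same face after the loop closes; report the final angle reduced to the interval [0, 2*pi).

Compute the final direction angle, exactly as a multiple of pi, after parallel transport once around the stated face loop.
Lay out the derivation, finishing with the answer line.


enclosed vertex P0: corner angles sum to (2/3)*pi, defect = 2*pi - (2/3)*pi = (4/3)*pi
transport around the loop rotates by the sum of enclosed defects; add to the initial angle mod 2*pi
final angle = (7/4)*pi + (4/3)*pi = (13/12)*pi (mod 2*pi)

Answer: final direction angle = (13/12)*pi


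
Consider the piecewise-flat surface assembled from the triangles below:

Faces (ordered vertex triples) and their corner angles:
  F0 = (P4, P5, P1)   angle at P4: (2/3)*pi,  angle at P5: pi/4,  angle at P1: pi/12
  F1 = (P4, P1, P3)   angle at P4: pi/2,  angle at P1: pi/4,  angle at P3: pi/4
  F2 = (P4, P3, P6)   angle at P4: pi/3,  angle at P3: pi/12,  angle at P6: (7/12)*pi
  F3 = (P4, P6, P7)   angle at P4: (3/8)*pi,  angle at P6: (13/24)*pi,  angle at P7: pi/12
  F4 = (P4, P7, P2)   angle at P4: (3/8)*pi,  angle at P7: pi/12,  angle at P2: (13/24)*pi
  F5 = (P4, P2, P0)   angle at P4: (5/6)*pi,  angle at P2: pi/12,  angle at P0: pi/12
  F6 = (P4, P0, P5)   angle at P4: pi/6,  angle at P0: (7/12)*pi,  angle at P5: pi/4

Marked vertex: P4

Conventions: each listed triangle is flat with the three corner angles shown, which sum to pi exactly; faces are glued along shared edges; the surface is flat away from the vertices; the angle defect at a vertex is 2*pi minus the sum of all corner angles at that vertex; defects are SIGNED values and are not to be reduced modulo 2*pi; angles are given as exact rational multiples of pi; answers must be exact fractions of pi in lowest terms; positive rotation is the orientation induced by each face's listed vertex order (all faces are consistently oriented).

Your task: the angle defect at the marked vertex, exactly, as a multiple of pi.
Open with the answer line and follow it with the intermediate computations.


Answer: defect(P4) = (-5/4)*pi

Sum of corner angles at P4: (13/4)*pi
defect = 2*pi - (13/4)*pi


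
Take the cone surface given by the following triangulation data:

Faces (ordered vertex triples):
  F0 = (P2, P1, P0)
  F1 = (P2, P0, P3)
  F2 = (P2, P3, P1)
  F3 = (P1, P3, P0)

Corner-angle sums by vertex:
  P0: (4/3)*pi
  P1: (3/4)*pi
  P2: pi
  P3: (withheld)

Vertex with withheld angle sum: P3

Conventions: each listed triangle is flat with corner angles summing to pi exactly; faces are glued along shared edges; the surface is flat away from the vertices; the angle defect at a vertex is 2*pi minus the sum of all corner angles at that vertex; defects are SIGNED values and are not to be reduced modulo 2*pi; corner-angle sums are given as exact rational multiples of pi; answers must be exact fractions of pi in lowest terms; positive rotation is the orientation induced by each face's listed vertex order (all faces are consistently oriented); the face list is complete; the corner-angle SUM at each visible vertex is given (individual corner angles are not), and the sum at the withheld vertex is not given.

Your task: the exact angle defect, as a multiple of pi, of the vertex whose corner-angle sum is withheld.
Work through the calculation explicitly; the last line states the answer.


V = 4, E = 6, F = 4; chi = V - E + F = 2
Gauss-Bonnet: total defect = 2*pi*chi = 4*pi; visible defects sum to (35/12)*pi

Answer: defect(P3) = (13/12)*pi


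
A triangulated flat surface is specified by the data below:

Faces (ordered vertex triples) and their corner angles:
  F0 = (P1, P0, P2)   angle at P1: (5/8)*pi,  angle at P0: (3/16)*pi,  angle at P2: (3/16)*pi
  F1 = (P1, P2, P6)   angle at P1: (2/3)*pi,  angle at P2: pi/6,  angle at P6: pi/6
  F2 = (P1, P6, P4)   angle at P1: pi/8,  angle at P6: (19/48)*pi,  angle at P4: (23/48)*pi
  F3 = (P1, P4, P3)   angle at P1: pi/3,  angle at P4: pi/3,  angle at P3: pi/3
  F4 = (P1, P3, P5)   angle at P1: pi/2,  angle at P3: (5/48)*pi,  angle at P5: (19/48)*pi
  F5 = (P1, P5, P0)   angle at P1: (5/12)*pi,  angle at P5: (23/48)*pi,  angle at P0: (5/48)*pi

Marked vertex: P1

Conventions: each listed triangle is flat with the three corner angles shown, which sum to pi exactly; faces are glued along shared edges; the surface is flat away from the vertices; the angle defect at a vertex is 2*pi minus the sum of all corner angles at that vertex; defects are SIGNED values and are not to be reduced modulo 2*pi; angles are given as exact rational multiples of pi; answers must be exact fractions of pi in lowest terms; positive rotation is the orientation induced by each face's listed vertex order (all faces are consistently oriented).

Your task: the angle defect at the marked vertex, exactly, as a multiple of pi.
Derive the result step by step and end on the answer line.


Sum of corner angles at P1: (8/3)*pi
defect = 2*pi - (8/3)*pi

Answer: defect(P1) = (-2/3)*pi


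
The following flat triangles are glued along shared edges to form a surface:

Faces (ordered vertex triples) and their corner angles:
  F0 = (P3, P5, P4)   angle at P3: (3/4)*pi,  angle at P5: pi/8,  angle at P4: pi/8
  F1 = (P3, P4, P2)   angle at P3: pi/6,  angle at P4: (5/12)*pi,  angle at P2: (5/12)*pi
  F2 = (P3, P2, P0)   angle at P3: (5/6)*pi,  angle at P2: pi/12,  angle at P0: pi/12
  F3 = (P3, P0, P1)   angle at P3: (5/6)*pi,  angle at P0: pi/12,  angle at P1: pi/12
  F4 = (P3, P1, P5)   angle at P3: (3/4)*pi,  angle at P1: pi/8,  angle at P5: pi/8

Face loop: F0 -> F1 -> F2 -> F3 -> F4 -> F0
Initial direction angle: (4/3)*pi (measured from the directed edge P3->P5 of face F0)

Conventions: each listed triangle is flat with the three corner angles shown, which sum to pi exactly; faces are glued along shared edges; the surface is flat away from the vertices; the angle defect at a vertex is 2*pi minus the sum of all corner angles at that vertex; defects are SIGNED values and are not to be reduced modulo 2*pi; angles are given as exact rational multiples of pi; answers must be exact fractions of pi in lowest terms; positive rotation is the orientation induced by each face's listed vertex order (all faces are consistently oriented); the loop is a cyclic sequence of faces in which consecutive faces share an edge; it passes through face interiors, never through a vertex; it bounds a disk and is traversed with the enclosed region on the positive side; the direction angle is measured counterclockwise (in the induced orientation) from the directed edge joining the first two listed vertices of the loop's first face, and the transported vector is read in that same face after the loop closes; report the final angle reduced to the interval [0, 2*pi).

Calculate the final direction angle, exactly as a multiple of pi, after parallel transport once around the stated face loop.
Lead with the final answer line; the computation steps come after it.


Answer: final direction angle = 0

enclosed vertex P3: corner angles sum to (10/3)*pi, defect = 2*pi - (10/3)*pi = (-4/3)*pi
transport around the loop rotates by the sum of enclosed defects; add to the initial angle mod 2*pi
final angle = (4/3)*pi - (4/3)*pi = 0 (mod 2*pi)


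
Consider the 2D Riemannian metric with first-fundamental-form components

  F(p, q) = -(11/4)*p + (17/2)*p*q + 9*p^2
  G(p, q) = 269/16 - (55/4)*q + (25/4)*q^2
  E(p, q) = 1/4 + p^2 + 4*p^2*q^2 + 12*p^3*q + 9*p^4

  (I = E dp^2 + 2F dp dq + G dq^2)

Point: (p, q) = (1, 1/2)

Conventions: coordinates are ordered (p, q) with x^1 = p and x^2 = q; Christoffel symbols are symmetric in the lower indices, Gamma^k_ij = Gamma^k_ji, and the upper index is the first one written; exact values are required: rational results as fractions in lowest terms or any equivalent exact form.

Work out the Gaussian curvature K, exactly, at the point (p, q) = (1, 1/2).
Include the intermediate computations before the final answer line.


E = 69/4, F = 21/2, G = 23/2, EG - F^2 = 705/8 at the point
E_p = 58, E_q = 16, F_p = 39/2, F_q = 17/2, G_p = 0, G_q = -15/2
E_qq = 8, F_pq = 17/2, G_pp = 0
By Brioschi, K is (det M1 - det M2) divided by (EG - F^2) squared.
M1 = [[-E_qq/2 + F_pq - G_pp/2, E_p/2, F_p - E_q/2], [F_q - G_p/2, E, F], [G_q/2, F, G]] = [[9/2, 29, 23/2], [17/2, 69/4, 21/2], [-15/4, 21/2, 23/2]]; det M1 = -57913/32
M2 = [[0, E_q/2, G_p/2], [E_q/2, E, F], [G_p/2, F, G]] = [[0, 8, 0], [8, 69/4, 21/2], [0, 21/2, 23/2]]; det M2 = -736
det M1 - det M2 = -34361/32; K = -34361/32 / (705/8)^2 = -68722/497025

Answer: K = -68722/497025


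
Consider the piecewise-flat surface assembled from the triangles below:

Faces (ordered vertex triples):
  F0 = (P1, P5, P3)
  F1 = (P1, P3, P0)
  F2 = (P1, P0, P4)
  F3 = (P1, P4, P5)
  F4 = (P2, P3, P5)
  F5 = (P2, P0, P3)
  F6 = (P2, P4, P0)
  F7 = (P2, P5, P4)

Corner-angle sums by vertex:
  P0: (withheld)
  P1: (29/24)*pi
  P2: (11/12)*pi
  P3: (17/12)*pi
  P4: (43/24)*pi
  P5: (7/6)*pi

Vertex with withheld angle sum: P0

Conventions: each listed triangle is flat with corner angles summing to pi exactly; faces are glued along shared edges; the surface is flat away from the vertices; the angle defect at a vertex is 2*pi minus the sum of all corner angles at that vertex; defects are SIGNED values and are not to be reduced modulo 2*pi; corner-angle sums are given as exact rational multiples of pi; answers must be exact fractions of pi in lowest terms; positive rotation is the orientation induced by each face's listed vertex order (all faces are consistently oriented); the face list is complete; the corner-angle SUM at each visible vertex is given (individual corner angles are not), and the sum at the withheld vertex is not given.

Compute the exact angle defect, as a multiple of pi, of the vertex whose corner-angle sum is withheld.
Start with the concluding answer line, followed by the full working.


Answer: defect(P0) = pi/2

V = 6, E = 12, F = 8; chi = V - E + F = 2
Gauss-Bonnet: total defect = 2*pi*chi = 4*pi; visible defects sum to (7/2)*pi


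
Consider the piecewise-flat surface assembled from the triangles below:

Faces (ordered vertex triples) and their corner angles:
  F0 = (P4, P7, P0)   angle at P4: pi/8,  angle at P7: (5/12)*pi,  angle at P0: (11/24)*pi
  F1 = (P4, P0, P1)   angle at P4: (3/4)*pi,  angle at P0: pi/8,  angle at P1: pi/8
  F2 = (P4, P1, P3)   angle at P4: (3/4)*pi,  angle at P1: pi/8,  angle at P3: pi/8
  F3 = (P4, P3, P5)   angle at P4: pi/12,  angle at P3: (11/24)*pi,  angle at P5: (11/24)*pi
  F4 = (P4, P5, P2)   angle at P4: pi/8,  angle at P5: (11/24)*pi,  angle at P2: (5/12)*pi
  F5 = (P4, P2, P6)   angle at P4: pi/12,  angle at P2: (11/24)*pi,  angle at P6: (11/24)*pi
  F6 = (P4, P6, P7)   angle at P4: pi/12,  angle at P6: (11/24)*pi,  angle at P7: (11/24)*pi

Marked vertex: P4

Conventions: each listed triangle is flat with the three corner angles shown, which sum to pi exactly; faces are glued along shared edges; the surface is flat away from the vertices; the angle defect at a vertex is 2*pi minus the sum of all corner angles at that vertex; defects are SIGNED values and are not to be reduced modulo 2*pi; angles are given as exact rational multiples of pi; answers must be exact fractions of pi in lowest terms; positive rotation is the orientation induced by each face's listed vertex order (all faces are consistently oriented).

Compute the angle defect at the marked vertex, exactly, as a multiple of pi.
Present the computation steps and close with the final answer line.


Sum of corner angles at P4: 2*pi
defect = 2*pi - 2*pi

Answer: defect(P4) = 0


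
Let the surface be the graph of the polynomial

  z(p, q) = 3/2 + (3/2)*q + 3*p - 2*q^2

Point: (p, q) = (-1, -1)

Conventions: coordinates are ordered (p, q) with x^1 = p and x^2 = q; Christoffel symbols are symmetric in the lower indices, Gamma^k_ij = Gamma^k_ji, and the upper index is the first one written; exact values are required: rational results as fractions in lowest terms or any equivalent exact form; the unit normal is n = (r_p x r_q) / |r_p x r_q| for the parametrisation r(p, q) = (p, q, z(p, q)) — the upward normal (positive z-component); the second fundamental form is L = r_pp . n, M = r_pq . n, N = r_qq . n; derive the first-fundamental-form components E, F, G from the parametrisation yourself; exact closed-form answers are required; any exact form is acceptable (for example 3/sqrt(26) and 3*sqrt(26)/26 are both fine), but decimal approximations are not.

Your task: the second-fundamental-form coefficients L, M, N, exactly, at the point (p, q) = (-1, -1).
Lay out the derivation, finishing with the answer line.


z_p = 3, z_q = 11/2, z_pp = 0, z_pq = 0, z_qq = -4
E = 10, F = 33/2, G = 125/4; answer radicand W^2 = 161/4
unnormalised second-form numerators: l = 0, m = 0, n = -4; L = l/sqrt(161/4), and similarly M = m/sqrt(W^2), N = n/sqrt(W^2)

Answer: L = 0, M = 0, N = -8*sqrt(161)/161


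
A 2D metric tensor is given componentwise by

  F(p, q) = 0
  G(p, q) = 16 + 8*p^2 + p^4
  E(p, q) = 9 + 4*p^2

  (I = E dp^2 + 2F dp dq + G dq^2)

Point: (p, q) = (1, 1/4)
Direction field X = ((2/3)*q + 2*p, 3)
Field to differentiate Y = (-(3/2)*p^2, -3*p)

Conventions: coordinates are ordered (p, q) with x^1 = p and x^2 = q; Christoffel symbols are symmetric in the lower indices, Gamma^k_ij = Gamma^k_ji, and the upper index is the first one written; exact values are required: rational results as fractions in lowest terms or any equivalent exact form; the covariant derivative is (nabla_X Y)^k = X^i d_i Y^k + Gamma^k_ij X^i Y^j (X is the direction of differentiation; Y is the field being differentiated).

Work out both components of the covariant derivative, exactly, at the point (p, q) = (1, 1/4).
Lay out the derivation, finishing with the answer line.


E = 13, F = 0, G = 25 at the point
E_p = 8, E_q = 0, F_p = 0, F_q = 0, G_p = 20, G_q = 0
EG - F^2 = 325;  g^inv = (1/325) * [[25, 0], [0, 13]]
first-kind symbols [ij,l] = (1/2)(d_i g_jl + d_j g_il - d_l g_ij): [pp,p] = E_p/2 = 4, [pp,q] = F_p - E_q/2 = 0, [pq,p] = E_q/2 = 0, [pq,q] = G_p/2 = 10, [qq,p] = F_q - G_p/2 = -10, [qq,q] = G_q/2 = 0
Gamma^p_ij = (G*[ij,p] - F*[ij,q])/(EG - F^2), Gamma^q_ij = (E*[ij,q] - F*[ij,p])/(EG - F^2)
Gamma_ppp = 4/13, Gamma_ppq = 0, Gamma_pqq = -10/13, Gamma_qpp = 0, Gamma_qpq = 2/5, Gamma_qqq = 0
X = (13/6, 3), Y = (-3/2, -3) at the point

Answer: (nabla_X Y)^p = -15/26, (nabla_X Y)^q = -109/10


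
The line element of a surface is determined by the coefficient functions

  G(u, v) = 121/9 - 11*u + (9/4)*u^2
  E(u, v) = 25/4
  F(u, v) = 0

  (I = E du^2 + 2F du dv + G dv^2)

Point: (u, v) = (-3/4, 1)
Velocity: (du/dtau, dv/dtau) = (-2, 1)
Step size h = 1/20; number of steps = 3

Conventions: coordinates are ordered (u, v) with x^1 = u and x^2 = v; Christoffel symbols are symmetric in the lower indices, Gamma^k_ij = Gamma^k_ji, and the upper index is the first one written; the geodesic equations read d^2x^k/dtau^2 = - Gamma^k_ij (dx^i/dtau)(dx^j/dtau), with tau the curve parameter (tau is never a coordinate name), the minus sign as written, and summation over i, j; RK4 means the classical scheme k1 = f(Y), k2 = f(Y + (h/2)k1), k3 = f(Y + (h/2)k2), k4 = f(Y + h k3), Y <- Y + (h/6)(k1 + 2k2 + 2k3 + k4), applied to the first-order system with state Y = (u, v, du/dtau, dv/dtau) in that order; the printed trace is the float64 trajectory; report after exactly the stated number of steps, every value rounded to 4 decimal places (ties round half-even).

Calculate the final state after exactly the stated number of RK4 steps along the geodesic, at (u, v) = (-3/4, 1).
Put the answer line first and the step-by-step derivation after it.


Answer: u = -1.0618, v = 1.1368, du/dtau = -2.1504, dv/dtau = 0.8301

f(Y) = (du/dtau, dv/dtau, -Gamma^u_ij Y'^i Y'^j, -Gamma^v_ij Y'^i Y'^j) with the Gammas evaluated at the stage position; h = 0.050000; intermediate values shown to 6 dp
step 0: u = -0.7500, v = 1.0000, du/dtau = -2.0000, dv/dtau = 1.0000
step 1:
  k1: at (u, v) = (-0.750000, 1.000000), (du/dtau, dv/dtau) = (-2.000000, 1.000000); Gamma_uuu = 0.000000, Gamma_uuv = 0.000000, Gamma_uvv = 1.150000, Gamma_vuu = 0.000000, Gamma_vuv = -0.313043, Gamma_vvv = 0.000000; k1 = (-2.000000, 1.000000, -1.150000, -1.252174)
  k2: at (u, v) = (-0.800000, 1.025000), (du/dtau, dv/dtau) = (-2.028750, 0.968696); Gamma_uuu = 0.000000, Gamma_uuv = 0.000000, Gamma_uvv = 1.168000, Gamma_vuu = 0.000000, Gamma_vuv = -0.308219, Gamma_vvv = 0.000000; k2 = (-2.028750, 0.968696, -1.096018, -1.211450)
  k3: at (u, v) = (-0.800719, 1.024217), (du/dtau, dv/dtau) = (-2.027400, 0.969714); Gamma_uuu = 0.000000, Gamma_uuv = 0.000000, Gamma_uvv = 1.168259, Gamma_vuu = 0.000000, Gamma_vuv = -0.308151, Gamma_vvv = 0.000000; k3 = (-2.027400, 0.969714, -1.098566, -1.211648)
  k4: at (u, v) = (-0.851370, 1.048486), (du/dtau, dv/dtau) = (-2.054928, 0.939418); Gamma_uuu = 0.000000, Gamma_uuv = 0.000000, Gamma_uvv = 1.186493, Gamma_vuu = 0.000000, Gamma_vuv = -0.303415, Gamma_vvv = 0.000000; k4 = (-2.054928, 0.939418, -1.047087, -1.171447)
  Y <- Y + (h/6)(k1 + 2k2 + 2k3 + k4): u = -0.8514, v = 1.0485, du/dtau = -2.0549, dv/dtau = 0.9394
step 2:
  k1: at (u, v) = (-0.851394, 1.048469), (du/dtau, dv/dtau) = (-2.054885, 0.939418); Gamma_uuu = 0.000000, Gamma_uuv = 0.000000, Gamma_uvv = 1.186502, Gamma_vuu = 0.000000, Gamma_vuv = -0.303413, Gamma_vvv = 0.000000; k1 = (-2.054885, 0.939418, -1.047095, -1.171415)
  k2: at (u, v) = (-0.902766, 1.071954), (du/dtau, dv/dtau) = (-2.081063, 0.910133); Gamma_uuu = 0.000000, Gamma_uuv = 0.000000, Gamma_uvv = 1.204996, Gamma_vuu = 0.000000, Gamma_vuv = -0.298756, Gamma_vvv = 0.000000; k2 = (-2.081063, 0.910133, -0.998148, -1.131715)
  k3: at (u, v) = (-0.903420, 1.071222), (du/dtau, dv/dtau) = (-2.079839, 0.911125); Gamma_uuu = 0.000000, Gamma_uuv = 0.000000, Gamma_uvv = 1.205231, Gamma_vuu = 0.000000, Gamma_vuv = -0.298698, Gamma_vvv = 0.000000; k3 = (-2.079839, 0.911125, -1.000522, -1.132061)
  k4: at (u, v) = (-0.955386, 1.094025), (du/dtau, dv/dtau) = (-2.104912, 0.882815); Gamma_uuu = 0.000000, Gamma_uuv = 0.000000, Gamma_uvv = 1.223939, Gamma_vuu = 0.000000, Gamma_vuv = -0.294132, Gamma_vvv = 0.000000; k4 = (-2.104912, 0.882815, -0.953892, -1.093142)
  Y <- Y + (h/6)(k1 + 2k2 + 2k3 + k4): u = -0.9554, v = 1.0940, du/dtau = -2.1049, dv/dtau = 0.8828
step 3:
  k1: at (u, v) = (-0.955407, 1.094008), (du/dtau, dv/dtau) = (-2.104872, 0.882817); Gamma_uuu = 0.000000, Gamma_uuv = 0.000000, Gamma_uvv = 1.223946, Gamma_vuu = 0.000000, Gamma_vuv = -0.294131, Gamma_vvv = 0.000000; k1 = (-2.104872, 0.882817, -0.953903, -1.093117)
  k2: at (u, v) = (-1.008029, 1.116079), (du/dtau, dv/dtau) = (-2.128719, 0.855489); Gamma_uuu = 0.000000, Gamma_uuv = 0.000000, Gamma_uvv = 1.242890, Gamma_vuu = 0.000000, Gamma_vuv = -0.289647, Gamma_vvv = 0.000000; k2 = (-2.128719, 0.855489, -0.909624, -1.054952)
  k3: at (u, v) = (-1.008625, 1.115395), (du/dtau, dv/dtau) = (-2.127612, 0.856443); Gamma_uuu = 0.000000, Gamma_uuv = 0.000000, Gamma_uvv = 1.243105, Gamma_vuu = 0.000000, Gamma_vuv = -0.289597, Gamma_vvv = 0.000000; k3 = (-2.127612, 0.856443, -0.911812, -1.055397)
  k4: at (u, v) = (-1.061788, 1.136830), (du/dtau, dv/dtau) = (-2.150462, 0.830047); Gamma_uuu = 0.000000, Gamma_uuv = 0.000000, Gamma_uvv = 1.262244, Gamma_vuu = 0.000000, Gamma_vuv = -0.285206, Gamma_vvv = 0.000000; k4 = (-2.150462, 0.830047, -0.869659, -1.018179)
  Y <- Y + (h/6)(k1 + 2k2 + 2k3 + k4): u = -1.0618, v = 1.1368, du/dtau = -2.1504, dv/dtau = 0.8301


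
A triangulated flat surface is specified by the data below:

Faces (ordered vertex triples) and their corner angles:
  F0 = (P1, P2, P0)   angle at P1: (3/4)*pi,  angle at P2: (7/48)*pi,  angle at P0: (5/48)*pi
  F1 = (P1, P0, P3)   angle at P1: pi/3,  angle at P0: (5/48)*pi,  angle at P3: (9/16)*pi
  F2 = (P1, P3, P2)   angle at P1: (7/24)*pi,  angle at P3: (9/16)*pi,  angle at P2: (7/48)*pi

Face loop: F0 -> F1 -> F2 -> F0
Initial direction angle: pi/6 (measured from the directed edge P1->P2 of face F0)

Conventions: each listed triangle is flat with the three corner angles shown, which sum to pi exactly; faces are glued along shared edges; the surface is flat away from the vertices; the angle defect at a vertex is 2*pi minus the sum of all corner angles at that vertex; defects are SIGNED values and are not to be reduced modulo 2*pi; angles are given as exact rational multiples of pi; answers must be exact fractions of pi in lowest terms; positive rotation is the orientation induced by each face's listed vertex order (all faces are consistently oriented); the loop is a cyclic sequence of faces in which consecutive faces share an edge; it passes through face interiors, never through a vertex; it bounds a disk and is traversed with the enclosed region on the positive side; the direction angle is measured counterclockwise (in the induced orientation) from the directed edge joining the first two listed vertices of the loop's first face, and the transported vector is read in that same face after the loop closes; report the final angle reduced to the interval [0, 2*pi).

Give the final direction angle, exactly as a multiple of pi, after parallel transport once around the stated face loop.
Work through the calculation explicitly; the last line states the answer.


enclosed vertex P1: corner angles sum to (11/8)*pi, defect = 2*pi - (11/8)*pi = (5/8)*pi
the rotation equals the total enclosed defect, so the final angle is initial + defects (mod 2*pi)
final angle = pi/6 + (5/8)*pi = (19/24)*pi (mod 2*pi)

Answer: final direction angle = (19/24)*pi


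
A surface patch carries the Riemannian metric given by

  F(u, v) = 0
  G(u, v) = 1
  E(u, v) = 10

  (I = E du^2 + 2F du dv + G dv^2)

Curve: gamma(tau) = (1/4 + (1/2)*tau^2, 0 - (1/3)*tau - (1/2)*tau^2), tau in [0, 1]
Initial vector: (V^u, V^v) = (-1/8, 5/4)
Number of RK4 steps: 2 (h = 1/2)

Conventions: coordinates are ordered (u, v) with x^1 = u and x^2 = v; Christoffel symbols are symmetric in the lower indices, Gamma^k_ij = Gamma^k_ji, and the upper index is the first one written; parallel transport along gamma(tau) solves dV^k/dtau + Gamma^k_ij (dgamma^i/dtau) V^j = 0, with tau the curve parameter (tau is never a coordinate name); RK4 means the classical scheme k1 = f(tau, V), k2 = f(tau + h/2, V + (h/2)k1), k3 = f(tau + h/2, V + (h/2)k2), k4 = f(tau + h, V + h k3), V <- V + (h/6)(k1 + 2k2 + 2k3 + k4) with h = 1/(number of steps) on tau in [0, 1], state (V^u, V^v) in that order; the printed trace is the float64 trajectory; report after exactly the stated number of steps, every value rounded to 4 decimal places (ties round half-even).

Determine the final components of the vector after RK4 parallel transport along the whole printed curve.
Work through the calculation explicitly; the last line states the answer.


gamma'(tau) = (tau, -1/3 - tau); f(tau, V)^k = -Gamma^k_ij(gamma(tau)) gamma'^i(tau) V^j; h = 1/2; intermediate values shown to 6 dp
curve data and Christoffel symbols at the stage parameters:
  tau = 0.000000: gamma = (0.250000, 0.000000), gamma' = (0.000000, -0.333333); Gamma_uuu = 0.000000, Gamma_uuv = 0.000000, Gamma_uvv = 0.000000, Gamma_vuu = 0.000000, Gamma_vuv = 0.000000, Gamma_vvv = 0.000000
  tau = 0.250000: gamma = (0.281250, -0.114583), gamma' = (0.250000, -0.583333); Gamma_uuu = 0.000000, Gamma_uuv = 0.000000, Gamma_uvv = 0.000000, Gamma_vuu = 0.000000, Gamma_vuv = 0.000000, Gamma_vvv = 0.000000
  tau = 0.500000: gamma = (0.375000, -0.291667), gamma' = (0.500000, -0.833333); Gamma_uuu = 0.000000, Gamma_uuv = 0.000000, Gamma_uvv = 0.000000, Gamma_vuu = 0.000000, Gamma_vuv = 0.000000, Gamma_vvv = 0.000000
  tau = 0.750000: gamma = (0.531250, -0.531250), gamma' = (0.750000, -1.083333); Gamma_uuu = 0.000000, Gamma_uuv = 0.000000, Gamma_uvv = 0.000000, Gamma_vuu = 0.000000, Gamma_vuv = 0.000000, Gamma_vvv = 0.000000
  tau = 1.000000: gamma = (0.750000, -0.833333), gamma' = (1.000000, -1.333333); Gamma_uuu = 0.000000, Gamma_uuv = 0.000000, Gamma_uvv = 0.000000, Gamma_vuu = 0.000000, Gamma_vuv = 0.000000, Gamma_vvv = 0.000000
step 0: V^u = -0.1250, V^v = 1.2500
step 1: k1 = (0.000000, 0.000000), k2 = (0.000000, 0.000000), k3 = (0.000000, 0.000000), k4 = (0.000000, 0.000000); V <- V + (h/6)(k1 + 2k2 + 2k3 + k4): V^u = -0.1250, V^v = 1.2500
step 2: k1 = (0.000000, 0.000000), k2 = (0.000000, 0.000000), k3 = (0.000000, 0.000000), k4 = (0.000000, 0.000000); V <- V + (h/6)(k1 + 2k2 + 2k3 + k4): V^u = -0.1250, V^v = 1.2500

Answer: V^u = -0.1250, V^v = 1.2500


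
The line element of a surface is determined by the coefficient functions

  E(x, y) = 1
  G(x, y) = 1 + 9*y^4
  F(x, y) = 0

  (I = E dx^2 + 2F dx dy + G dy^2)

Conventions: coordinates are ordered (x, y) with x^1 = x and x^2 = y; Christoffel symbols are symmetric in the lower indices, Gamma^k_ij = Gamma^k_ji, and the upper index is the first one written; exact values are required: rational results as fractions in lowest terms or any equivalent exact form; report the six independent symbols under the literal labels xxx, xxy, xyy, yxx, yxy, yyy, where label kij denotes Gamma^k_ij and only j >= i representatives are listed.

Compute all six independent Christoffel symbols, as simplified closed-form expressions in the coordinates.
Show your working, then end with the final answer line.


E = 1; F = 0; G = 1 + 9*y^4
Gamma^k_ij = (1/2) g^{kl} (d_i g_jl + d_j g_il - d_l g_ij), with g^inv = (1/(EG-F^2)) [[G, -F], [-F, E]]
first partials: E_x = 0, E_y = 0, F_x = 0, F_y = 0, G_x = 0, G_y = 36*y^3
D = EG - F^2 = 1 + 9*y^4
expanded: Gamma^x_xx = (G E_x - 2F F_x + F E_y)/(2D), Gamma^x_xy = (G E_y - F G_x)/(2D), Gamma^x_yy = (2G F_y - G G_x - F G_y)/(2D), Gamma^y_xx = (2E F_x - E E_y - F E_x)/(2D), Gamma^y_xy = (E G_x - F E_y)/(2D), Gamma^y_yy = (E G_y - 2F F_y + F G_x)/(2D); substitute and cancel common factors

Answer: Gamma_xxx = 0, Gamma_xxy = 0, Gamma_xyy = 0, Gamma_yxx = 0, Gamma_yxy = 0, Gamma_yyy = 18*y^3/(9*y^4 + 1)
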